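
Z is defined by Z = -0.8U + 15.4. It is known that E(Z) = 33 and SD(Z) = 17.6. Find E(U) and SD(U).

E(U) = -22, SD(U) = 22

From Z = -0.8U + 15.4: E(Z) = a·E(U) + b, so E(U) = (E(Z) − b)/a = (33 − 15.4)/(-0.8) = -22.
SD(Z) = |a|·SD(U), so SD(U) = 17.6/|-0.8| = 22.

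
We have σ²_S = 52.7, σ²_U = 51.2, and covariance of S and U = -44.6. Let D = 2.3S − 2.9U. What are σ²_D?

σ²_D = 1304.339

σ²_D = a²·σ²_S + b²·σ²_U + 2ab·covariance of S and U with a = 2.3, b = -2.9.
= 2.3²·52.7 + (-2.9)²·51.2 + 2·2.3·(-2.9)·(-44.6)
= 278.783 + 430.592 + 594.964 = 1304.339.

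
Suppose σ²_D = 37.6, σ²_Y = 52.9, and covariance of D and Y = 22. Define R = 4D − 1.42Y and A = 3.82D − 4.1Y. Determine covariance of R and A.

By bilinearity, covariance of R and A = ac·σ²_D + bd·σ²_Y + (ad+bc)·covariance of D and Y, with a=4, b=-1.42, c=3.82, d=-4.1.
ac·σ²_D = 4·3.82·37.6 = 574.528
bd·σ²_Y = (-1.42)·(-4.1)·52.9 = 307.9838
(ad+bc)·covariance of D and Y = (-21.8244)·22 = -480.1368
covariance of R and A = 574.528 + 307.9838 + (-480.1368) = 402.375.

covariance of R and A = 402.375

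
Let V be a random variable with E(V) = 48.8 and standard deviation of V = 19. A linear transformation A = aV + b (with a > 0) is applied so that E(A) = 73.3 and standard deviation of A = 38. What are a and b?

standard deviation of A = a·standard deviation of V (a > 0), so a = 38/19 = 2.
E(A) = a·E(V) + b, so b = 73.3 − 2·48.8 = -24.3.

a = 2, b = -24.3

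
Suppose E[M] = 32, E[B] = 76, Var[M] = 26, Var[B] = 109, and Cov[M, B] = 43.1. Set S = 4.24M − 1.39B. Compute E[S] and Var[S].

E[S] = 30.04, Var[S] = 169.98818

E[S] = 4.24·E[M] + (-1.39)·E[B] = 4.24·32 + (-1.39)·76 = 30.04.
Var[S] = a²·Var[M] + b²·Var[B] + 2ab·Cov[M, B] with a = 4.24, b = -1.39.
= 4.24²·26 + (-1.39)²·109 + 2·4.24·(-1.39)·43.1
= 467.4176 + 210.5989 + (-508.02832) = 169.98818.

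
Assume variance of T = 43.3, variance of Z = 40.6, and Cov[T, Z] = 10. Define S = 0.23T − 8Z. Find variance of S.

variance of S = 2563.89057

variance of S = a²·variance of T + b²·variance of Z + 2ab·Cov[T, Z] with a = 0.23, b = -8.
= 0.23²·43.3 + (-8)²·40.6 + 2·0.23·(-8)·10
= 2.29057 + 2598.4 + (-36.8) = 2563.89057.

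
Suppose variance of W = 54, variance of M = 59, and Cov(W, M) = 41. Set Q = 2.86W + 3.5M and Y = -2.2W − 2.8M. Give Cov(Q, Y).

By bilinearity, Cov(Q, Y) = ac·variance of W + bd·variance of M + (ad+bc)·Cov(W, M), with a=2.86, b=3.5, c=-2.2, d=-2.8.
ac·variance of W = 2.86·(-2.2)·54 = -339.768
bd·variance of M = 3.5·(-2.8)·59 = -578.2
(ad+bc)·Cov(W, M) = (-15.708)·41 = -644.028
Cov(Q, Y) = -339.768 + (-578.2) + (-644.028) = -1561.996.

Cov(Q, Y) = -1561.996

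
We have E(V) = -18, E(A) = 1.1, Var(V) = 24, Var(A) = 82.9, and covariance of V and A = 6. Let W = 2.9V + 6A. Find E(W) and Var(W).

E(W) = 2.9·E(V) + 6·E(A) = 2.9·(-18) + 6·1.1 = -45.6.
Var(W) = a²·Var(V) + b²·Var(A) + 2ab·covariance of V and A with a = 2.9, b = 6.
= 2.9²·24 + 6²·82.9 + 2·2.9·6·6
= 201.84 + 2984.4 + 208.8 = 3395.04.

E(W) = -45.6, Var(W) = 3395.04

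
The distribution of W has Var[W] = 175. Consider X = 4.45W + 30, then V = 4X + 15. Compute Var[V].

Var[V] = 55447

Var[X] = 4.45²·175 = 3465.4375.
Var[V] = 4²·3465.4375 = 55447.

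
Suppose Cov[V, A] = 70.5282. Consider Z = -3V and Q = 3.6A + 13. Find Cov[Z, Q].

Cov[Z, Q] = -761.70456

Cov[Z, Q] = a·c·Cov[V, A] = (-3)·3.6·70.5282 = -761.70456. Additive constants drop out.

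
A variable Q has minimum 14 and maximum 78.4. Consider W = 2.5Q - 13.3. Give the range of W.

Range of Q = 78.4 − 14 = 64.4.
Range(W) = |a|·Range(Q) = |2.5|·64.4 = 161.

Range(W) = 161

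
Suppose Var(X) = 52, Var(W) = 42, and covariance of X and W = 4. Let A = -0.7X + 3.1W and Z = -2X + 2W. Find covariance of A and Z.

By bilinearity, covariance of A and Z = ac·Var(X) + bd·Var(W) + (ad+bc)·covariance of X and W, with a=-0.7, b=3.1, c=-2, d=2.
ac·Var(X) = (-0.7)·(-2)·52 = 72.8
bd·Var(W) = 3.1·2·42 = 260.4
(ad+bc)·covariance of X and W = (-7.6)·4 = -30.4
covariance of A and Z = 72.8 + 260.4 + (-30.4) = 302.8.

covariance of A and Z = 302.8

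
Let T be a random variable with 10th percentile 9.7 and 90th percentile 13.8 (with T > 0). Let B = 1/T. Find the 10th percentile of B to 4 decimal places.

10th percentile of B = 0.0725

1/T is decreasing on T > 0, so percentile order reverses: P_{10}(B) uses P_{90}(T) = 13.8.
P_{10}(B) = 1/13.8 ≈ 0.0725.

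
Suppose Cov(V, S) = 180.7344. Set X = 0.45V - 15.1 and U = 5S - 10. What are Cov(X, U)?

Cov(X, U) = 406.6524

Cov(X, U) = a·c·Cov(V, S) = 0.45·5·180.7344 = 406.6524. Additive constants drop out.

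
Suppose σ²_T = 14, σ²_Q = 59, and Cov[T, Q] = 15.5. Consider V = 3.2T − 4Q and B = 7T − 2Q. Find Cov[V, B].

By bilinearity, Cov[V, B] = ac·σ²_T + bd·σ²_Q + (ad+bc)·Cov[T, Q], with a=3.2, b=-4, c=7, d=-2.
ac·σ²_T = 3.2·7·14 = 313.6
bd·σ²_Q = (-4)·(-2)·59 = 472
(ad+bc)·Cov[T, Q] = (-34.4)·15.5 = -533.2
Cov[V, B] = 313.6 + 472 + (-533.2) = 252.4.

Cov[V, B] = 252.4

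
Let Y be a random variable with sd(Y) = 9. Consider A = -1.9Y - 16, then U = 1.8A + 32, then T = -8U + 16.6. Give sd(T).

sd(A) = |-1.9|·9 = 17.1.
sd(U) = |1.8|·17.1 = 30.78.
sd(T) = |-8|·30.78 = 246.24.

sd(T) = 246.24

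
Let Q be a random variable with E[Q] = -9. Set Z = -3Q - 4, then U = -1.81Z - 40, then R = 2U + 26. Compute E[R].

E[R] = -137.26

E[Z] = (-3)·(-9) + (-4) = 23.
E[U] = (-1.81)·23 + (-40) = -81.63.
E[R] = 2·(-81.63) + 26 = -137.26.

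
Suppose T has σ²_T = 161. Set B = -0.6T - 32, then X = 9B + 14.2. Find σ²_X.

σ²_X = 4694.76

σ²_B = (-0.6)²·161 = 57.96.
σ²_X = 9²·57.96 = 4694.76.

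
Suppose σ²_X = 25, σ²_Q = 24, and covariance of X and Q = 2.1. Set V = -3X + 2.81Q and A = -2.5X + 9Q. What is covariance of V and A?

By bilinearity, covariance of V and A = ac·σ²_X + bd·σ²_Q + (ad+bc)·covariance of X and Q, with a=-3, b=2.81, c=-2.5, d=9.
ac·σ²_X = (-3)·(-2.5)·25 = 187.5
bd·σ²_Q = 2.81·9·24 = 606.96
(ad+bc)·covariance of X and Q = (-34.025)·2.1 = -71.4525
covariance of V and A = 187.5 + 606.96 + (-71.4525) = 723.0075.

covariance of V and A = 723.0075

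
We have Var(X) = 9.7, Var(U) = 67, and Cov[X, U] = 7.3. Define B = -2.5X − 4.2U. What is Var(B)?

Var(B) = a²·Var(X) + b²·Var(U) + 2ab·Cov[X, U] with a = -2.5, b = -4.2.
= (-2.5)²·9.7 + (-4.2)²·67 + 2·(-2.5)·(-4.2)·7.3
= 60.625 + 1181.88 + 153.3 = 1395.805.

Var(B) = 1395.805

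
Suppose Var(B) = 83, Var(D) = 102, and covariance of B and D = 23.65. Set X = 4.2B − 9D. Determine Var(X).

Var(X) = 7938.18

Var(X) = a²·Var(B) + b²·Var(D) + 2ab·covariance of B and D with a = 4.2, b = -9.
= 4.2²·83 + (-9)²·102 + 2·4.2·(-9)·23.65
= 1464.12 + 8262 + (-1787.94) = 7938.18.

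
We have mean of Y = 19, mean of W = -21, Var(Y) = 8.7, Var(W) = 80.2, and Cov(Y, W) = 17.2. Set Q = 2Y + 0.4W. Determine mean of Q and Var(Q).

mean of Q = 2·mean of Y + 0.4·mean of W = 2·19 + 0.4·(-21) = 29.6.
Var(Q) = a²·Var(Y) + b²·Var(W) + 2ab·Cov(Y, W) with a = 2, b = 0.4.
= 2²·8.7 + 0.4²·80.2 + 2·2·0.4·17.2
= 34.8 + 12.832 + 27.52 = 75.152.

mean of Q = 29.6, Var(Q) = 75.152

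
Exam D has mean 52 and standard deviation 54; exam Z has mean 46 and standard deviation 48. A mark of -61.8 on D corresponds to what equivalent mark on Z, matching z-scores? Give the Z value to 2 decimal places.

z = (-61.8 − 52)/54 ≈ -2.1074.
Z = 46 + z·48 = 46 + (-61.8 − 52)·48/54 ≈ -55.16.

Z = -55.16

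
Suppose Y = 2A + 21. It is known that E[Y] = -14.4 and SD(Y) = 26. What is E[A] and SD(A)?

From Y = 2A + 21: E[Y] = a·E[A] + b, so E[A] = (E[Y] − b)/a = (-14.4 − 21)/2 = -17.7.
SD(Y) = |a|·SD(A), so SD(A) = 26/|2| = 13.

E[A] = -17.7, SD(A) = 13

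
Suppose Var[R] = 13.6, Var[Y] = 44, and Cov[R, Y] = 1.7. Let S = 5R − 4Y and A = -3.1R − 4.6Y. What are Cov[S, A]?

By bilinearity, Cov[S, A] = ac·Var[R] + bd·Var[Y] + (ad+bc)·Cov[R, Y], with a=5, b=-4, c=-3.1, d=-4.6.
ac·Var[R] = 5·(-3.1)·13.6 = -210.8
bd·Var[Y] = (-4)·(-4.6)·44 = 809.6
(ad+bc)·Cov[R, Y] = (-10.6)·1.7 = -18.02
Cov[S, A] = -210.8 + 809.6 + (-18.02) = 580.78.

Cov[S, A] = 580.78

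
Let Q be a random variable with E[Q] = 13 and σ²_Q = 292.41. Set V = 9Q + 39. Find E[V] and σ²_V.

V = 9Q + 39 is linear with a = 9, b = 39.
E[V] = a·E[Q] + b = 9·13 + 39 = 156.
σ²_V = a²·σ²_Q = 9²·292.41 = 23685.21 (the additive constant 39 does not affect variance).

E[V] = 156, σ²_V = 23685.21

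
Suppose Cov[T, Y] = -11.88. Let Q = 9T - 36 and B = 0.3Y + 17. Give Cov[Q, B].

Cov[Q, B] = a·c·Cov[T, Y] = 9·0.3·(-11.88) = -32.076. Additive constants drop out.

Cov[Q, B] = -32.076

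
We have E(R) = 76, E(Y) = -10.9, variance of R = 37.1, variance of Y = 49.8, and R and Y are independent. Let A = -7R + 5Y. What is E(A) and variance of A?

E(A) = (-7)·E(R) + 5·E(Y) = (-7)·76 + 5·(-10.9) = -586.5.
variance of A = a²·variance of R + b²·variance of Y + 2ab·Cov[R, Y] with a = -7, b = 5.
Independence gives Cov[R, Y] = 0.
= (-7)²·37.1 + 5²·49.8 + 2·(-7)·5·0
= 1817.9 + 1245 + 0 = 3062.9.

E(A) = -586.5, variance of A = 3062.9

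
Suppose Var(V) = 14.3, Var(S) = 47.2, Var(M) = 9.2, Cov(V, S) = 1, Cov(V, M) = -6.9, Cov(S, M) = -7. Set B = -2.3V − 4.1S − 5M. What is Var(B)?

Var(B) = 672.239

Var(B) = a²·Var(V) + b²·Var(S) + c²·Var(M) + 2ab·Cov(V, S) + 2ac·Cov(V, M) + 2bc·Cov(S, M), with a = -2.3, b = -4.1, c = -5.
= 75.647 + 793.432 + 230 + 18.86 + (-158.7) + (-287)
= 672.239.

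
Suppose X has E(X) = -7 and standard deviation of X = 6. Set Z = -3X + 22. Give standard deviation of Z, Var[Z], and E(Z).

Z = -3X + 22 is linear with a = -3, b = 22.
standard deviation of Z = |a|·standard deviation of X = |-3|·6 = 18.
Var[X] = 6² = 36.
Var[Z] = a²·Var[X] = (-3)²·36 = 324 (the additive constant 22 does not affect variance).
E(Z) = a·E(X) + b = (-3)·(-7) + 22 = 43.

standard deviation of Z = 18, Var[Z] = 324, E(Z) = 43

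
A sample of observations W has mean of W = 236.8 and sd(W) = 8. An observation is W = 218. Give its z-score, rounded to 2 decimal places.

z = -2.35

z = (W − mean of W) / sd(W) = (218 − 236.8) / 8 = -2.35.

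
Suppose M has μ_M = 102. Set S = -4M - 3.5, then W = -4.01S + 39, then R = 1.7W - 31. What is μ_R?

μ_S = (-4)·102 + (-3.5) = -411.5.
μ_W = (-4.01)·(-411.5) + 39 = 1689.115.
μ_R = 1.7·1689.115 + (-31) = 2840.4955.

μ_R = 2840.4955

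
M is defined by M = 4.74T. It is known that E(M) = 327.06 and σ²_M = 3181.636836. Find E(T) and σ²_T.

E(T) = 69, σ²_T = 141.61

From M = 4.74T: E(M) = a·E(T) + b, so E(T) = (E(M) − b)/a = (327.06 − 0)/4.74 = 69.
σ²_M = a²·σ²_T, so σ²_T = 3181.636836/4.74² = 141.61.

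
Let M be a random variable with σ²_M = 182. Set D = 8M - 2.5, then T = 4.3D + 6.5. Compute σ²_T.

σ²_D = 8²·182 = 11648.
σ²_T = 4.3²·11648 = 215371.52.

σ²_T = 215371.52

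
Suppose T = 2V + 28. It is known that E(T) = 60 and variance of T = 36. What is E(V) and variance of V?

E(V) = 16, variance of V = 9

From T = 2V + 28: E(T) = a·E(V) + b, so E(V) = (E(T) − b)/a = (60 − 28)/2 = 16.
variance of T = a²·variance of V, so variance of V = 36/2² = 9.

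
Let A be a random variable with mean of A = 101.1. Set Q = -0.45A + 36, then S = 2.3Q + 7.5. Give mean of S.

mean of Q = (-0.45)·101.1 + 36 = -9.495.
mean of S = 2.3·(-9.495) + 7.5 = -14.3385.

mean of S = -14.3385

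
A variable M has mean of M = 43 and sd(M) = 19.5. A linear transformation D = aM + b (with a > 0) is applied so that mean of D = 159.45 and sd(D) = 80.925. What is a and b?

sd(D) = a·sd(M) (a > 0), so a = 80.925/19.5 = 4.15.
mean of D = a·mean of M + b, so b = 159.45 − 4.15·43 = -19.

a = 4.15, b = -19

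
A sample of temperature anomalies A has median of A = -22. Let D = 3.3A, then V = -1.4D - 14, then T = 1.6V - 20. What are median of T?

median of T = 120.224

median of D = 3.3·(-22) = -72.6.
median of V = (-1.4)·(-72.6) + (-14) = 87.64.
median of T = 1.6·87.64 + (-20) = 120.224.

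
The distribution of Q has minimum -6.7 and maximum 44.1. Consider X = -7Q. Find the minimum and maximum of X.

a = -7 < 0, so order reverses: min(X) = a·max(Q)+b = (-7)·44.1 = -308.7; max(X) = a·min(Q)+b = (-7)·(-6.7) = 46.9.

min(X) = -308.7, max(X) = 46.9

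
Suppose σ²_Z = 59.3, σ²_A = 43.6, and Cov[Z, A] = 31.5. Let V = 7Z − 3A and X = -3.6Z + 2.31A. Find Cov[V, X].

Cov[V, X] = -946.953

By bilinearity, Cov[V, X] = ac·σ²_Z + bd·σ²_A + (ad+bc)·Cov[Z, A], with a=7, b=-3, c=-3.6, d=2.31.
ac·σ²_Z = 7·(-3.6)·59.3 = -1494.36
bd·σ²_A = (-3)·2.31·43.6 = -302.148
(ad+bc)·Cov[Z, A] = (26.97)·31.5 = 849.555
Cov[V, X] = -1494.36 + (-302.148) + 849.555 = -946.953.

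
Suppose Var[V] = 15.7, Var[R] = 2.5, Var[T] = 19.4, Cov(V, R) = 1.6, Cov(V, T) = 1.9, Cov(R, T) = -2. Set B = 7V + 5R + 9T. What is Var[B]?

Var[B] = 2574.6

Var[B] = a²·Var[V] + b²·Var[R] + c²·Var[T] + 2ab·Cov(V, R) + 2ac·Cov(V, T) + 2bc·Cov(R, T), with a = 7, b = 5, c = 9.
= 769.3 + 62.5 + 1571.4 + 112 + 239.4 + (-180)
= 2574.6.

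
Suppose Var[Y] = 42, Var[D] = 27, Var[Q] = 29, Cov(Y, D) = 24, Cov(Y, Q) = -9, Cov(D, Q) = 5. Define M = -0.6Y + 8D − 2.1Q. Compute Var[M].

Var[M] = a²·Var[Y] + b²·Var[D] + c²·Var[Q] + 2ab·Cov(Y, D) + 2ac·Cov(Y, Q) + 2bc·Cov(D, Q), with a = -0.6, b = 8, c = -2.1.
= 15.12 + 1728 + 127.89 + (-230.4) + (-22.68) + (-168)
= 1449.93.

Var[M] = 1449.93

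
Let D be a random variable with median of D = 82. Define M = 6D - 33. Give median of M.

median of M = 459

A linear map preserves order up to sign, so median of M = a·median of D + b = 6·82 + (-33) = 459.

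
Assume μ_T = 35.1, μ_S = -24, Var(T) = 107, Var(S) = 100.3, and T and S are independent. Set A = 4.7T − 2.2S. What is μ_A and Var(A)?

μ_A = 217.77, Var(A) = 2849.082

μ_A = 4.7·μ_T + (-2.2)·μ_S = 4.7·35.1 + (-2.2)·(-24) = 217.77.
Var(A) = a²·Var(T) + b²·Var(S) + 2ab·covariance of T and S with a = 4.7, b = -2.2.
Independence gives covariance of T and S = 0.
= 4.7²·107 + (-2.2)²·100.3 + 2·4.7·(-2.2)·0
= 2363.63 + 485.452 + 0 = 2849.082.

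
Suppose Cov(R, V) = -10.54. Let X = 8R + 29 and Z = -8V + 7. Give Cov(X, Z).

Cov(X, Z) = 674.56

Cov(X, Z) = a·c·Cov(R, V) = 8·(-8)·(-10.54) = 674.56. Additive constants drop out.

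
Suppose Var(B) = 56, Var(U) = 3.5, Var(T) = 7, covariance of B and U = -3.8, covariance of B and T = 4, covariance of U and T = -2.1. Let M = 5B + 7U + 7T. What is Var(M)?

Var(M) = a²·Var(B) + b²·Var(U) + c²·Var(T) + 2ab·covariance of B and U + 2ac·covariance of B and T + 2bc·covariance of U and T, with a = 5, b = 7, c = 7.
= 1400 + 171.5 + 343 + (-266) + 280 + (-205.8)
= 1722.7.

Var(M) = 1722.7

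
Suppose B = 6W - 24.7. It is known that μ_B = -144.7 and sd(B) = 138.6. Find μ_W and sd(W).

From B = 6W - 24.7: μ_B = a·μ_W + b, so μ_W = (μ_B − b)/a = (-144.7 − (-24.7))/6 = -20.
sd(B) = |a|·sd(W), so sd(W) = 138.6/|6| = 23.1.

μ_W = -20, sd(W) = 23.1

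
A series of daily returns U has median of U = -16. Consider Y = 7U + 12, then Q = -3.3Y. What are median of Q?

median of Q = 330

median of Y = 7·(-16) + 12 = -100.
median of Q = (-3.3)·(-100) = 330.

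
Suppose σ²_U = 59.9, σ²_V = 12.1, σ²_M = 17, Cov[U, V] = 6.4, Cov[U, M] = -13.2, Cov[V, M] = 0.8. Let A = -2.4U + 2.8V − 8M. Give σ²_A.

σ²_A = a²·σ²_U + b²·σ²_V + c²·σ²_M + 2ab·Cov[U, V] + 2ac·Cov[U, M] + 2bc·Cov[V, M], with a = -2.4, b = 2.8, c = -8.
= 345.024 + 94.864 + 1088 + (-86.016) + (-506.88) + (-35.84)
= 899.152.

σ²_A = 899.152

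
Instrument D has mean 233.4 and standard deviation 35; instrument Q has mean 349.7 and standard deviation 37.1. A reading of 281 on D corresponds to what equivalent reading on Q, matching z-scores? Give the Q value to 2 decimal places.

Q = 400.16

z = (281 − 233.4)/35 = 1.36.
Q = 349.7 + z·37.1 = 349.7 + (281 − 233.4)·37.1/35 ≈ 400.16.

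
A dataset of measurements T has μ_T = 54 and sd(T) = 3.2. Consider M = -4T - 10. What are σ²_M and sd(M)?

σ²_M = 163.84, sd(M) = 12.8

M = -4T - 10 is linear with a = -4, b = -10.
σ²_T = 3.2² = 10.24.
σ²_M = a²·σ²_T = (-4)²·10.24 = 163.84 (the additive constant -10 does not affect variance).
sd(M) = |a|·sd(T) = |-4|·3.2 = 12.8.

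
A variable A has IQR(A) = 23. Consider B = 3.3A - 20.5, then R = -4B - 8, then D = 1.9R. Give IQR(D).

IQR(D) = 576.84

IQR(B) = |3.3|·23 = 75.9.
IQR(R) = |-4|·75.9 = 303.6.
IQR(D) = |1.9|·303.6 = 576.84.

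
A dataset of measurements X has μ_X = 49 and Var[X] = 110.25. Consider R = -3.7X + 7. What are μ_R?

R = -3.7X + 7 is linear with a = -3.7, b = 7.
μ_R = a·μ_X + b = (-3.7)·49 + 7 = -174.3.

μ_R = -174.3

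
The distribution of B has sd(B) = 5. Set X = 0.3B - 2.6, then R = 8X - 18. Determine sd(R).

sd(R) = 12

sd(X) = |0.3|·5 = 1.5.
sd(R) = |8|·1.5 = 12.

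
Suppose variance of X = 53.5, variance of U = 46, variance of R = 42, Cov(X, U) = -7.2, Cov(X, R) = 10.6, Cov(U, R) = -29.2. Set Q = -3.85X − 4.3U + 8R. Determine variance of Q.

variance of Q = 5449.15175

variance of Q = a²·variance of X + b²·variance of U + c²·variance of R + 2ab·Cov(X, U) + 2ac·Cov(X, R) + 2bc·Cov(U, R), with a = -3.85, b = -4.3, c = 8.
= 793.00375 + 850.54 + 2688 + (-238.392) + (-652.96) + 2008.96
= 5449.15175.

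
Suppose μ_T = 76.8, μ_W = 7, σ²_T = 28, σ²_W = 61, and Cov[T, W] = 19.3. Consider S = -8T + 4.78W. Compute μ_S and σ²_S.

μ_S = (-8)·μ_T + 4.78·μ_W = (-8)·76.8 + 4.78·7 = -580.94.
σ²_S = a²·σ²_T + b²·σ²_W + 2ab·Cov[T, W] with a = -8, b = 4.78.
= (-8)²·28 + 4.78²·61 + 2·(-8)·4.78·19.3
= 1792 + 1393.7524 + (-1476.064) = 1709.6884.

μ_S = -580.94, σ²_S = 1709.6884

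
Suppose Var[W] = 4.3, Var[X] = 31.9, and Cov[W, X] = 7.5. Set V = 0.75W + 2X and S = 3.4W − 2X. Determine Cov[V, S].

Cov[V, S] = -76.885

By bilinearity, Cov[V, S] = ac·Var[W] + bd·Var[X] + (ad+bc)·Cov[W, X], with a=0.75, b=2, c=3.4, d=-2.
ac·Var[W] = 0.75·3.4·4.3 = 10.965
bd·Var[X] = 2·(-2)·31.9 = -127.6
(ad+bc)·Cov[W, X] = (5.3)·7.5 = 39.75
Cov[V, S] = 10.965 + (-127.6) + 39.75 = -76.885.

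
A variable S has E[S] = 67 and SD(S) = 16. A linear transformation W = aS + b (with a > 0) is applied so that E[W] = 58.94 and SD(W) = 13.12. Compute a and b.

a = 0.82, b = 4

SD(W) = a·SD(S) (a > 0), so a = 13.12/16 = 0.82.
E[W] = a·E[S] + b, so b = 58.94 − 0.82·67 = 4.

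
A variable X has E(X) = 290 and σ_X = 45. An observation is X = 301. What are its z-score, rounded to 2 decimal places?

z = 0.24

z = (X − E(X)) / σ_X = (301 − 290) / 45 ≈ 0.24.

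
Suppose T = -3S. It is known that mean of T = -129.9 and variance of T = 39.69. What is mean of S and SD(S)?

From T = -3S: mean of T = a·mean of S + b, so mean of S = (mean of T − b)/a = (-129.9 − 0)/(-3) = 43.3.
SD(T) = √39.69 = 6.3.
SD(T) = |a|·SD(S), so SD(S) = 6.3/|-3| = 2.1.

mean of S = 43.3, SD(S) = 2.1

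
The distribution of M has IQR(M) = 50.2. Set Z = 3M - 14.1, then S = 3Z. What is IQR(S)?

IQR(Z) = |3|·50.2 = 150.6.
IQR(S) = |3|·150.6 = 451.8.

IQR(S) = 451.8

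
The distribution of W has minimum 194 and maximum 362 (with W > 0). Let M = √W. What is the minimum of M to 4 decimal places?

√W is increasing on this domain, so min(M) comes from min(W) = 194: min(M) = √(194) ≈ 13.9284.

min(M) = 13.9284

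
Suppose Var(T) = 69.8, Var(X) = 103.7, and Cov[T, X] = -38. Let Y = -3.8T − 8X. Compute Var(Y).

Var(Y) = 5334.312

Var(Y) = a²·Var(T) + b²·Var(X) + 2ab·Cov[T, X] with a = -3.8, b = -8.
= (-3.8)²·69.8 + (-8)²·103.7 + 2·(-3.8)·(-8)·(-38)
= 1007.912 + 6636.8 + (-2310.4) = 5334.312.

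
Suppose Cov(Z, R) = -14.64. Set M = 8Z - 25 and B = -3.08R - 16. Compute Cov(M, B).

Cov(M, B) = a·c·Cov(Z, R) = 8·(-3.08)·(-14.64) = 360.7296. Additive constants drop out.

Cov(M, B) = 360.7296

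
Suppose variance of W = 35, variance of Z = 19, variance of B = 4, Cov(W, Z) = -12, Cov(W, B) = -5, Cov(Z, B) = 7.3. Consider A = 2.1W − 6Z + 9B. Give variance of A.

variance of A = a²·variance of W + b²·variance of Z + c²·variance of B + 2ab·Cov(W, Z) + 2ac·Cov(W, B) + 2bc·Cov(Z, B), with a = 2.1, b = -6, c = 9.
= 154.35 + 684 + 324 + 302.4 + (-189) + (-788.4)
= 487.35.

variance of A = 487.35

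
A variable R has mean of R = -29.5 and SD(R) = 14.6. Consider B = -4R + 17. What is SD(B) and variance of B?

B = -4R + 17 is linear with a = -4, b = 17.
SD(B) = |a|·SD(R) = |-4|·14.6 = 58.4.
variance of R = 14.6² = 213.16.
variance of B = a²·variance of R = (-4)²·213.16 = 3410.56 (the additive constant 17 does not affect variance).

SD(B) = 58.4, variance of B = 3410.56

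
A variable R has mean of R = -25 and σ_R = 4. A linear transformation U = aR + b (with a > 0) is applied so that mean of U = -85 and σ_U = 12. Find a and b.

σ_U = a·σ_R (a > 0), so a = 12/4 = 3.
mean of U = a·mean of R + b, so b = -85 − 3·(-25) = -10.

a = 3, b = -10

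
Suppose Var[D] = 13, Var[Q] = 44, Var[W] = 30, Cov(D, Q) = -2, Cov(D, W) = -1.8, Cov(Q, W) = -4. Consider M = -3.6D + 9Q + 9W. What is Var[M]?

Var[M] = a²·Var[D] + b²·Var[Q] + c²·Var[W] + 2ab·Cov(D, Q) + 2ac·Cov(D, W) + 2bc·Cov(Q, W), with a = -3.6, b = 9, c = 9.
= 168.48 + 3564 + 2430 + 129.6 + 116.64 + (-648)
= 5760.72.

Var[M] = 5760.72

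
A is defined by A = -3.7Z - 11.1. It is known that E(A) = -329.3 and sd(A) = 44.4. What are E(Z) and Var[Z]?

From A = -3.7Z - 11.1: E(A) = a·E(Z) + b, so E(Z) = (E(A) − b)/a = (-329.3 − (-11.1))/(-3.7) = 86.
Var[A] = 44.4² = 1971.36.
Var[A] = a²·Var[Z], so Var[Z] = 1971.36/(-3.7)² = 144.

E(Z) = 86, Var[Z] = 144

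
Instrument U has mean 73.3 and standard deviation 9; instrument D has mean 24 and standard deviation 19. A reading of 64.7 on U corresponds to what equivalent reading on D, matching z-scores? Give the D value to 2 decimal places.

z = (64.7 − 73.3)/9 ≈ -0.9556.
D = 24 + z·19 = 24 + (64.7 − 73.3)·19/9 ≈ 5.84.

D = 5.84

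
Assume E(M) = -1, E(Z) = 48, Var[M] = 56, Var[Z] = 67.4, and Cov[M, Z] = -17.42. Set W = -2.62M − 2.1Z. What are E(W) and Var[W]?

E(W) = (-2.62)·E(M) + (-2.1)·E(Z) = (-2.62)·(-1) + (-2.1)·48 = -98.18.
Var[W] = a²·Var[M] + b²·Var[Z] + 2ab·Cov[M, Z] with a = -2.62, b = -2.1.
= (-2.62)²·56 + (-2.1)²·67.4 + 2·(-2.62)·(-2.1)·(-17.42)
= 384.4064 + 297.234 + (-191.68968) = 489.95072.

E(W) = -98.18, Var[W] = 489.95072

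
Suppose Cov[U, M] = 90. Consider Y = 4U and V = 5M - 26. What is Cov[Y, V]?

Cov[Y, V] = 1800

Cov[Y, V] = a·c·Cov[U, M] = 4·5·90 = 1800. Additive constants drop out.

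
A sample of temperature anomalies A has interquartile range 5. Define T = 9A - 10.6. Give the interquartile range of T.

Under T = aA + b, IQR(T) = |a|·IQR(A) = |9|·5 = 45 (shifts cancel; spread scales by |a|).

IQR(T) = 45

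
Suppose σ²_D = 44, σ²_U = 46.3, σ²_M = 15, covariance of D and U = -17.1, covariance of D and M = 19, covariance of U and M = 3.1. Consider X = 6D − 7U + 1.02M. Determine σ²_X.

σ²_X = a²·σ²_D + b²·σ²_U + c²·σ²_M + 2ab·covariance of D and U + 2ac·covariance of D and M + 2bc·covariance of U and M, with a = 6, b = -7, c = 1.02.
= 1584 + 2268.7 + 15.606 + 1436.4 + 232.56 + (-44.268)
= 5492.998.

σ²_X = 5492.998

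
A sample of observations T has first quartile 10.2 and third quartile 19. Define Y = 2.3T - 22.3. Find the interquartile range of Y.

IQR of T = Q3 − Q1 = 19 − 10.2 = 8.8.
Under Y = aT + b, IQR(Y) = |a|·IQR(T) = |2.3|·8.8 = 20.24 (shifts cancel; spread scales by |a|).

IQR(Y) = 20.24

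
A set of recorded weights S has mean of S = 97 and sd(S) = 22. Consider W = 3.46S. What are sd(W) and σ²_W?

sd(W) = 76.12, σ²_W = 5794.2544

W = 3.46S is linear with a = 3.46, b = 0.
sd(W) = |a|·sd(S) = |3.46|·22 = 76.12.
σ²_S = 22² = 484.
σ²_W = a²·σ²_S = 3.46²·484 = 5794.2544.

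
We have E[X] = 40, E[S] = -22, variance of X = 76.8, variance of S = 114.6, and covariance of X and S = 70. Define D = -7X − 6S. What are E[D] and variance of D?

E[D] = (-7)·E[X] + (-6)·E[S] = (-7)·40 + (-6)·(-22) = -148.
variance of D = a²·variance of X + b²·variance of S + 2ab·covariance of X and S with a = -7, b = -6.
= (-7)²·76.8 + (-6)²·114.6 + 2·(-7)·(-6)·70
= 3763.2 + 4125.6 + 5880 = 13768.8.

E[D] = -148, variance of D = 13768.8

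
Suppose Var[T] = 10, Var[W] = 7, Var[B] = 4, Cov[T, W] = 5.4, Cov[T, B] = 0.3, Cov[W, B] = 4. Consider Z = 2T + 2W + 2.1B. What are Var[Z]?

Var[Z] = 164.96

Var[Z] = a²·Var[T] + b²·Var[W] + c²·Var[B] + 2ab·Cov[T, W] + 2ac·Cov[T, B] + 2bc·Cov[W, B], with a = 2, b = 2, c = 2.1.
= 40 + 28 + 17.64 + 43.2 + 2.52 + 33.6
= 164.96.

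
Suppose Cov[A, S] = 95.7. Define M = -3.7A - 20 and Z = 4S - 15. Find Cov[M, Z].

Cov[M, Z] = a·c·Cov[A, S] = (-3.7)·4·95.7 = -1416.36. Additive constants drop out.

Cov[M, Z] = -1416.36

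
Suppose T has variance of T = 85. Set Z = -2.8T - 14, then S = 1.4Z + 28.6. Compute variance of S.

variance of S = 1306.144

variance of Z = (-2.8)²·85 = 666.4.
variance of S = 1.4²·666.4 = 1306.144.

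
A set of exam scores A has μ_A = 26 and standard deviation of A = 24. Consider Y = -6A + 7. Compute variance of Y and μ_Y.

Y = -6A + 7 is linear with a = -6, b = 7.
variance of A = 24² = 576.
variance of Y = a²·variance of A = (-6)²·576 = 20736 (the additive constant 7 does not affect variance).
μ_Y = a·μ_A + b = (-6)·26 + 7 = -149.

variance of Y = 20736, μ_Y = -149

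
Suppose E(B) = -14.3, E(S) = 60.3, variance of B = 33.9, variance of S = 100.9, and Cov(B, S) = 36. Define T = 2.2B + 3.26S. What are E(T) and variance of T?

E(T) = 2.2·E(B) + 3.26·E(S) = 2.2·(-14.3) + 3.26·60.3 = 165.118.
variance of T = a²·variance of B + b²·variance of S + 2ab·Cov(B, S) with a = 2.2, b = 3.26.
= 2.2²·33.9 + 3.26²·100.9 + 2·2.2·3.26·36
= 164.076 + 1072.32484 + 516.384 = 1752.78484.

E(T) = 165.118, variance of T = 1752.78484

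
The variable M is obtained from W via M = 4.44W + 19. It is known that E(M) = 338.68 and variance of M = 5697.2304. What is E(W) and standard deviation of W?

From M = 4.44W + 19: E(M) = a·E(W) + b, so E(W) = (E(M) − b)/a = (338.68 − 19)/4.44 = 72.
standard deviation of M = √5697.2304 = 75.48.
standard deviation of M = |a|·standard deviation of W, so standard deviation of W = 75.48/|4.44| = 17.

E(W) = 72, standard deviation of W = 17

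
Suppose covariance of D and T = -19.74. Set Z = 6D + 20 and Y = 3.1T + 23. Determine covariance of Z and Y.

covariance of Z and Y = -367.164

covariance of Z and Y = a·c·covariance of D and T = 6·3.1·(-19.74) = -367.164. Additive constants drop out.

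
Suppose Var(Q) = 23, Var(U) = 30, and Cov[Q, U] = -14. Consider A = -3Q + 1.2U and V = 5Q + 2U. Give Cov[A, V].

By bilinearity, Cov[A, V] = ac·Var(Q) + bd·Var(U) + (ad+bc)·Cov[Q, U], with a=-3, b=1.2, c=5, d=2.
ac·Var(Q) = (-3)·5·23 = -345
bd·Var(U) = 1.2·2·30 = 72
(ad+bc)·Cov[Q, U] = (0)·(-14) = 0
Cov[A, V] = -345 + 72 + 0 = -273.

Cov[A, V] = -273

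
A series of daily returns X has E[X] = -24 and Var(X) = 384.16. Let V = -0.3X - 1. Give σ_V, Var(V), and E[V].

V = -0.3X - 1 is linear with a = -0.3, b = -1.
σ_X = √384.16 = 19.6.
σ_V = |a|·σ_X = |-0.3|·19.6 = 5.88.
Var(V) = a²·Var(X) = (-0.3)²·384.16 = 34.5744 (the additive constant -1 does not affect variance).
E[V] = a·E[X] + b = (-0.3)·(-24) + (-1) = 6.2.

σ_V = 5.88, Var(V) = 34.5744, E[V] = 6.2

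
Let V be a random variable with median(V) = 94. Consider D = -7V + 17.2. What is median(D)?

median(D) = -640.8

A linear map preserves order up to sign, so median(D) = a·median(V) + b = (-7)·94 + 17.2 = -640.8.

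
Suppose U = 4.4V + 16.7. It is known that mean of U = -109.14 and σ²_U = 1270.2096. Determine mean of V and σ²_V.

From U = 4.4V + 16.7: mean of U = a·mean of V + b, so mean of V = (mean of U − b)/a = (-109.14 − 16.7)/4.4 = -28.6.
σ²_U = a²·σ²_V, so σ²_V = 1270.2096/4.4² = 65.61.

mean of V = -28.6, σ²_V = 65.61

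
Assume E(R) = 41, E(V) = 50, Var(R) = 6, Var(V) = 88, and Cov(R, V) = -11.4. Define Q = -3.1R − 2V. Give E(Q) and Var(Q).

E(Q) = (-3.1)·E(R) + (-2)·E(V) = (-3.1)·41 + (-2)·50 = -227.1.
Var(Q) = a²·Var(R) + b²·Var(V) + 2ab·Cov(R, V) with a = -3.1, b = -2.
= (-3.1)²·6 + (-2)²·88 + 2·(-3.1)·(-2)·(-11.4)
= 57.66 + 352 + (-141.36) = 268.3.

E(Q) = -227.1, Var(Q) = 268.3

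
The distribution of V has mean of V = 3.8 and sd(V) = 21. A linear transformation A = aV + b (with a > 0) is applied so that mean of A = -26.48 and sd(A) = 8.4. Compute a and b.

a = 0.4, b = -28

sd(A) = a·sd(V) (a > 0), so a = 8.4/21 = 0.4.
mean of A = a·mean of V + b, so b = -26.48 − 0.4·3.8 = -28.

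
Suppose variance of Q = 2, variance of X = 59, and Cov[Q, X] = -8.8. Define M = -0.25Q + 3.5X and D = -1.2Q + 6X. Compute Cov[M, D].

Cov[M, D] = 1289.76

By bilinearity, Cov[M, D] = ac·variance of Q + bd·variance of X + (ad+bc)·Cov[Q, X], with a=-0.25, b=3.5, c=-1.2, d=6.
ac·variance of Q = (-0.25)·(-1.2)·2 = 0.6
bd·variance of X = 3.5·6·59 = 1239
(ad+bc)·Cov[Q, X] = (-5.7)·(-8.8) = 50.16
Cov[M, D] = 0.6 + 1239 + 50.16 = 1289.76.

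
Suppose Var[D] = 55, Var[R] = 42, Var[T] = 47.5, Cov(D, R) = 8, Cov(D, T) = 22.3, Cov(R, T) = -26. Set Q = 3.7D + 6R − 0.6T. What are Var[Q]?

Var[Q] = 2725.438

Var[Q] = a²·Var[D] + b²·Var[R] + c²·Var[T] + 2ab·Cov(D, R) + 2ac·Cov(D, T) + 2bc·Cov(R, T), with a = 3.7, b = 6, c = -0.6.
= 752.95 + 1512 + 17.1 + 355.2 + (-99.012) + 187.2
= 2725.438.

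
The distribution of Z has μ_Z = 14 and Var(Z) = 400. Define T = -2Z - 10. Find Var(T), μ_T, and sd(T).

Var(T) = 1600, μ_T = -38, sd(T) = 40

T = -2Z - 10 is linear with a = -2, b = -10.
Var(T) = a²·Var(Z) = (-2)²·400 = 1600 (the additive constant -10 does not affect variance).
μ_T = a·μ_Z + b = (-2)·14 + (-10) = -38.
sd(Z) = √400 = 20.
sd(T) = |a|·sd(Z) = |-2|·20 = 40.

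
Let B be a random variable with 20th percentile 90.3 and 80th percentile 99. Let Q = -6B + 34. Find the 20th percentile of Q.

20th percentile of Q = -560

Since a = -6 < 0 the transformation is decreasing, reversing order: the 20th percentile of Q corresponds to the 80th percentile of B.
So P_{20}(Q) = a·P_{80}(B) + b = (-6)·99 + 34 = -560.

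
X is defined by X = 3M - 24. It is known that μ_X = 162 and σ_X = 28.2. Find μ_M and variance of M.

From X = 3M - 24: μ_X = a·μ_M + b, so μ_M = (μ_X − b)/a = (162 − (-24))/3 = 62.
variance of X = 28.2² = 795.24.
variance of X = a²·variance of M, so variance of M = 795.24/3² = 88.36.

μ_M = 62, variance of M = 88.36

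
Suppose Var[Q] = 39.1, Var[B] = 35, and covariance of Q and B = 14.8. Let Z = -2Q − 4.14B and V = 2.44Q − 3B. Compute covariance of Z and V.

By bilinearity, covariance of Z and V = ac·Var[Q] + bd·Var[B] + (ad+bc)·covariance of Q and B, with a=-2, b=-4.14, c=2.44, d=-3.
ac·Var[Q] = (-2)·2.44·39.1 = -190.808
bd·Var[B] = (-4.14)·(-3)·35 = 434.7
(ad+bc)·covariance of Q and B = (-4.1016)·14.8 = -60.70368
covariance of Z and V = -190.808 + 434.7 + (-60.70368) = 183.18832.

covariance of Z and V = 183.18832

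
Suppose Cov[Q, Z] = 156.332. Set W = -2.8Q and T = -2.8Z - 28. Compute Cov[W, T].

Cov[W, T] = 1225.64288

Cov[W, T] = a·c·Cov[Q, Z] = (-2.8)·(-2.8)·156.332 = 1225.64288. Additive constants drop out.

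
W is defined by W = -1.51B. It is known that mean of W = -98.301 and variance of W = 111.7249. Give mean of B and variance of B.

From W = -1.51B: mean of W = a·mean of B + b, so mean of B = (mean of W − b)/a = (-98.301 − 0)/(-1.51) = 65.1.
variance of W = a²·variance of B, so variance of B = 111.7249/(-1.51)² = 49.

mean of B = 65.1, variance of B = 49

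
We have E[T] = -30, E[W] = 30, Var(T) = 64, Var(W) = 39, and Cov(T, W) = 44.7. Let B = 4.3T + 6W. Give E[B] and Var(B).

E[B] = 51, Var(B) = 4893.88

E[B] = 4.3·E[T] + 6·E[W] = 4.3·(-30) + 6·30 = 51.
Var(B) = a²·Var(T) + b²·Var(W) + 2ab·Cov(T, W) with a = 4.3, b = 6.
= 4.3²·64 + 6²·39 + 2·4.3·6·44.7
= 1183.36 + 1404 + 2306.52 = 4893.88.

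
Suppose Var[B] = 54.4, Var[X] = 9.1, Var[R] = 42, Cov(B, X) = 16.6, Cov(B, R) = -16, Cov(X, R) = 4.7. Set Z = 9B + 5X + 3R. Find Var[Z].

Var[Z] = 5782.9

Var[Z] = a²·Var[B] + b²·Var[X] + c²·Var[R] + 2ab·Cov(B, X) + 2ac·Cov(B, R) + 2bc·Cov(X, R), with a = 9, b = 5, c = 3.
= 4406.4 + 227.5 + 378 + 1494 + (-864) + 141
= 5782.9.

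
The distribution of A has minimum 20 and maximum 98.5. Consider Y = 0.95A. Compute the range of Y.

Range of A = 98.5 − 20 = 78.5.
Range(Y) = |a|·Range(A) = |0.95|·78.5 = 74.575.

Range(Y) = 74.575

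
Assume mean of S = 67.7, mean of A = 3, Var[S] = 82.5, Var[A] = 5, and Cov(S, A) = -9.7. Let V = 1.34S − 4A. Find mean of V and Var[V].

mean of V = 1.34·mean of S + (-4)·mean of A = 1.34·67.7 + (-4)·3 = 78.718.
Var[V] = a²·Var[S] + b²·Var[A] + 2ab·Cov(S, A) with a = 1.34, b = -4.
= 1.34²·82.5 + (-4)²·5 + 2·1.34·(-4)·(-9.7)
= 148.137 + 80 + 103.984 = 332.121.

mean of V = 78.718, Var[V] = 332.121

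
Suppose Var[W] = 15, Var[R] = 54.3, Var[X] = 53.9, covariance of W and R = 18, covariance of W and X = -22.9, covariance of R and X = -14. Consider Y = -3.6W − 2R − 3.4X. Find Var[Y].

Var[Y] = 542.892

Var[Y] = a²·Var[W] + b²·Var[R] + c²·Var[X] + 2ab·covariance of W and R + 2ac·covariance of W and X + 2bc·covariance of R and X, with a = -3.6, b = -2, c = -3.4.
= 194.4 + 217.2 + 623.084 + 259.2 + (-560.592) + (-190.4)
= 542.892.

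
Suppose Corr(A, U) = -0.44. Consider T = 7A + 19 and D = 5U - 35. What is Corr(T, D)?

Linear rescalings preserve correlation up to sign; here the slopes 7 and 5 have the same sign, so Corr(T, D) = Corr(A, U) = -0.44.

Corr(T, D) = -0.44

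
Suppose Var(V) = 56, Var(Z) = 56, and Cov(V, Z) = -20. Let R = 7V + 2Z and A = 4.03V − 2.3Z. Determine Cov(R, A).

By bilinearity, Cov(R, A) = ac·Var(V) + bd·Var(Z) + (ad+bc)·Cov(V, Z), with a=7, b=2, c=4.03, d=-2.3.
ac·Var(V) = 7·4.03·56 = 1579.76
bd·Var(Z) = 2·(-2.3)·56 = -257.6
(ad+bc)·Cov(V, Z) = (-8.04)·(-20) = 160.8
Cov(R, A) = 1579.76 + (-257.6) + 160.8 = 1482.96.

Cov(R, A) = 1482.96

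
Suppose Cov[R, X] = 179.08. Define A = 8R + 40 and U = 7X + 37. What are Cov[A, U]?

Cov[A, U] = a·c·Cov[R, X] = 8·7·179.08 = 10028.48. Additive constants drop out.

Cov[A, U] = 10028.48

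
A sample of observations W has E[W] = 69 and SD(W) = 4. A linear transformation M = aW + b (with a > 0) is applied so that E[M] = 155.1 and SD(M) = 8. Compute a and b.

SD(M) = a·SD(W) (a > 0), so a = 8/4 = 2.
E[M] = a·E[W] + b, so b = 155.1 − 2·69 = 17.1.

a = 2, b = 17.1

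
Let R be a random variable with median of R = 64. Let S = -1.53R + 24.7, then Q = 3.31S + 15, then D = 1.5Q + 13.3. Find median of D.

median of D = -327.7373

median of S = (-1.53)·64 + 24.7 = -73.22.
median of Q = 3.31·(-73.22) + 15 = -227.3582.
median of D = 1.5·(-227.3582) + 13.3 = -327.7373.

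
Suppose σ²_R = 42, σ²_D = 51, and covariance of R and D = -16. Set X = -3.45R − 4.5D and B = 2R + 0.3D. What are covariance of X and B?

covariance of X and B = -198.09

By bilinearity, covariance of X and B = ac·σ²_R + bd·σ²_D + (ad+bc)·covariance of R and D, with a=-3.45, b=-4.5, c=2, d=0.3.
ac·σ²_R = (-3.45)·2·42 = -289.8
bd·σ²_D = (-4.5)·0.3·51 = -68.85
(ad+bc)·covariance of R and D = (-10.035)·(-16) = 160.56
covariance of X and B = -289.8 + (-68.85) + 160.56 = -198.09.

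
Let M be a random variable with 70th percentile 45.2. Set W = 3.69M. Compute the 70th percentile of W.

70th percentile of W = 166.788

Since a = 3.69 > 0 the transformation is increasing, so the 70th percentile of W = a·(P_{70} of M) + b = 3.69·45.2 = 166.788.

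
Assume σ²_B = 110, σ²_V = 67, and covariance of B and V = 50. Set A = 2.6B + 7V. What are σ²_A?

σ²_A = 5846.6

σ²_A = a²·σ²_B + b²·σ²_V + 2ab·covariance of B and V with a = 2.6, b = 7.
= 2.6²·110 + 7²·67 + 2·2.6·7·50
= 743.6 + 3283 + 1820 = 5846.6.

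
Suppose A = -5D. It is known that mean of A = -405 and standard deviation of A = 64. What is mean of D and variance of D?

mean of D = 81, variance of D = 163.84

From A = -5D: mean of A = a·mean of D + b, so mean of D = (mean of A − b)/a = (-405 − 0)/(-5) = 81.
variance of A = 64² = 4096.
variance of A = a²·variance of D, so variance of D = 4096/(-5)² = 163.84.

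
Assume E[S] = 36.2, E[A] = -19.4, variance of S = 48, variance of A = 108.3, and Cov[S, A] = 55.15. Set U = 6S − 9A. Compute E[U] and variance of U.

E[U] = 6·E[S] + (-9)·E[A] = 6·36.2 + (-9)·(-19.4) = 391.8.
variance of U = a²·variance of S + b²·variance of A + 2ab·Cov[S, A] with a = 6, b = -9.
= 6²·48 + (-9)²·108.3 + 2·6·(-9)·55.15
= 1728 + 8772.3 + (-5956.2) = 4544.1.

E[U] = 391.8, variance of U = 4544.1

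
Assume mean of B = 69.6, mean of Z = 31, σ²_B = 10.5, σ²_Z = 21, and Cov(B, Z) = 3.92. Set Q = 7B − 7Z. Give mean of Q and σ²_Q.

mean of Q = 270.2, σ²_Q = 1159.34

mean of Q = 7·mean of B + (-7)·mean of Z = 7·69.6 + (-7)·31 = 270.2.
σ²_Q = a²·σ²_B + b²·σ²_Z + 2ab·Cov(B, Z) with a = 7, b = -7.
= 7²·10.5 + (-7)²·21 + 2·7·(-7)·3.92
= 514.5 + 1029 + (-384.16) = 1159.34.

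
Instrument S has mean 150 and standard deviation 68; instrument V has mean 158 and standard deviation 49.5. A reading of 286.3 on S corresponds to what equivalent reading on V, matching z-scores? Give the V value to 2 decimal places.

V = 257.22

z = (286.3 − 150)/68 ≈ 2.0044.
V = 158 + z·49.5 = 158 + (286.3 − 150)·49.5/68 ≈ 257.22.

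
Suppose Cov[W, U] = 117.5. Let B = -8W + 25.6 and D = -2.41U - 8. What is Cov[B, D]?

Cov[B, D] = a·c·Cov[W, U] = (-8)·(-2.41)·117.5 = 2265.4. Additive constants drop out.

Cov[B, D] = 2265.4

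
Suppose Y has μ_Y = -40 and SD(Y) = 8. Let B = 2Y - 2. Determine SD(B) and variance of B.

SD(B) = 16, variance of B = 256

B = 2Y - 2 is linear with a = 2, b = -2.
SD(B) = |a|·SD(Y) = |2|·8 = 16.
variance of Y = 8² = 64.
variance of B = a²·variance of Y = 2²·64 = 256 (the additive constant -2 does not affect variance).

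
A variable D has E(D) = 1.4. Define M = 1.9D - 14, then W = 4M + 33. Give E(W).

E(W) = -12.36

E(M) = 1.9·1.4 + (-14) = -11.34.
E(W) = 4·(-11.34) + 33 = -12.36.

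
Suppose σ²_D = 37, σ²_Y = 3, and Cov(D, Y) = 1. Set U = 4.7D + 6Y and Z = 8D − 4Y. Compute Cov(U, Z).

Cov(U, Z) = 1348.4

By bilinearity, Cov(U, Z) = ac·σ²_D + bd·σ²_Y + (ad+bc)·Cov(D, Y), with a=4.7, b=6, c=8, d=-4.
ac·σ²_D = 4.7·8·37 = 1391.2
bd·σ²_Y = 6·(-4)·3 = -72
(ad+bc)·Cov(D, Y) = (29.2)·1 = 29.2
Cov(U, Z) = 1391.2 + (-72) + 29.2 = 1348.4.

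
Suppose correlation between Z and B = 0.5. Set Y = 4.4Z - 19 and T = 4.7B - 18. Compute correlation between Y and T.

Linear rescalings preserve correlation up to sign; here the slopes 4.4 and 4.7 have the same sign, so correlation between Y and T = correlation between Z and B = 0.5.

correlation between Y and T = 0.5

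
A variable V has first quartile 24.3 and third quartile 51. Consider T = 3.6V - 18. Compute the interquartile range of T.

IQR(T) = 96.12

IQR of V = Q3 − Q1 = 51 − 24.3 = 26.7.
Under T = aV + b, IQR(T) = |a|·IQR(V) = |3.6|·26.7 = 96.12 (shifts cancel; spread scales by |a|).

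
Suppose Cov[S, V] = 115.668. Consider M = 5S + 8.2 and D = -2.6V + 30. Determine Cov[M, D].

Cov[M, D] = -1503.684

Cov[M, D] = a·c·Cov[S, V] = 5·(-2.6)·115.668 = -1503.684. Additive constants drop out.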